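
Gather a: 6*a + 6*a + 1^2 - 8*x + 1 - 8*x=12*a - 16*x + 2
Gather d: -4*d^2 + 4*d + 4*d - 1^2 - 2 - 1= -4*d^2 + 8*d - 4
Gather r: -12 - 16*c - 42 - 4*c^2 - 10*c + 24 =-4*c^2 - 26*c - 30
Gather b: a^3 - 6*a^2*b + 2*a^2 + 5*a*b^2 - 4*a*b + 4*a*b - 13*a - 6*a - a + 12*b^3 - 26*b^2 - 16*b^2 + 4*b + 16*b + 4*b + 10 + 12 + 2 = a^3 + 2*a^2 - 20*a + 12*b^3 + b^2*(5*a - 42) + b*(24 - 6*a^2) + 24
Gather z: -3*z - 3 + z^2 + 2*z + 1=z^2 - z - 2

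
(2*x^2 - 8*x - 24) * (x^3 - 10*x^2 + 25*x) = 2*x^5 - 28*x^4 + 106*x^3 + 40*x^2 - 600*x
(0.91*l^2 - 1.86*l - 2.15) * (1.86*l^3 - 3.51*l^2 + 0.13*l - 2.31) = 1.6926*l^5 - 6.6537*l^4 + 2.6479*l^3 + 5.2026*l^2 + 4.0171*l + 4.9665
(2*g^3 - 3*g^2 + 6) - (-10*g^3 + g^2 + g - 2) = 12*g^3 - 4*g^2 - g + 8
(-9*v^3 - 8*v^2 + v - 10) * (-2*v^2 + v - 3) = 18*v^5 + 7*v^4 + 17*v^3 + 45*v^2 - 13*v + 30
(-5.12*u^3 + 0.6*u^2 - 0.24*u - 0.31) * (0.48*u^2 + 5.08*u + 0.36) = -2.4576*u^5 - 25.7216*u^4 + 1.0896*u^3 - 1.152*u^2 - 1.6612*u - 0.1116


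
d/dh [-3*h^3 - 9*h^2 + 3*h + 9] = -9*h^2 - 18*h + 3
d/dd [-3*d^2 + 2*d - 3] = 2 - 6*d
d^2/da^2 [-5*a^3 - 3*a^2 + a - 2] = -30*a - 6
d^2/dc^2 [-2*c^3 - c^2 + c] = -12*c - 2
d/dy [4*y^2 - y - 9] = 8*y - 1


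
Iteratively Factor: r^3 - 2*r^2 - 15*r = (r - 5)*(r^2 + 3*r) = r*(r - 5)*(r + 3)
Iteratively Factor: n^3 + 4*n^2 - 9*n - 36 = (n + 3)*(n^2 + n - 12) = (n + 3)*(n + 4)*(n - 3)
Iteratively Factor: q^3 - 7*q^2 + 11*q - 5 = (q - 5)*(q^2 - 2*q + 1) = (q - 5)*(q - 1)*(q - 1)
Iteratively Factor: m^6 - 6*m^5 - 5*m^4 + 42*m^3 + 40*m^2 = (m)*(m^5 - 6*m^4 - 5*m^3 + 42*m^2 + 40*m) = m*(m + 2)*(m^4 - 8*m^3 + 11*m^2 + 20*m) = m*(m - 5)*(m + 2)*(m^3 - 3*m^2 - 4*m) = m^2*(m - 5)*(m + 2)*(m^2 - 3*m - 4) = m^2*(m - 5)*(m - 4)*(m + 2)*(m + 1)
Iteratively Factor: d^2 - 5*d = (d - 5)*(d)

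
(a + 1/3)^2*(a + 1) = a^3 + 5*a^2/3 + 7*a/9 + 1/9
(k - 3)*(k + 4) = k^2 + k - 12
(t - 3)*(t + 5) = t^2 + 2*t - 15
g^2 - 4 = (g - 2)*(g + 2)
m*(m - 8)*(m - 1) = m^3 - 9*m^2 + 8*m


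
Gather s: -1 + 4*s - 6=4*s - 7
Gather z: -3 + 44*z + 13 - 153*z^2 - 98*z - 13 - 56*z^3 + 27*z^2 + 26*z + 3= -56*z^3 - 126*z^2 - 28*z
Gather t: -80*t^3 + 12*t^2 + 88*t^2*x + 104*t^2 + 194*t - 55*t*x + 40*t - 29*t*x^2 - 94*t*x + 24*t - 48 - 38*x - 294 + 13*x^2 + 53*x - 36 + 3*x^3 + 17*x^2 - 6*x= -80*t^3 + t^2*(88*x + 116) + t*(-29*x^2 - 149*x + 258) + 3*x^3 + 30*x^2 + 9*x - 378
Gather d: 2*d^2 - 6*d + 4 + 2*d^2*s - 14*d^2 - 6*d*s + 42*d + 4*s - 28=d^2*(2*s - 12) + d*(36 - 6*s) + 4*s - 24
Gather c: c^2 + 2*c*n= c^2 + 2*c*n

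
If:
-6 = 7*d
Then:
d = -6/7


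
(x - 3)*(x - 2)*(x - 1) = x^3 - 6*x^2 + 11*x - 6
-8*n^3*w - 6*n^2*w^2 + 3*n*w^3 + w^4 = w*(-2*n + w)*(n + w)*(4*n + w)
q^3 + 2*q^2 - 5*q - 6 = (q - 2)*(q + 1)*(q + 3)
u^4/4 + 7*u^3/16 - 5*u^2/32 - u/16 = u*(u/4 + 1/2)*(u - 1/2)*(u + 1/4)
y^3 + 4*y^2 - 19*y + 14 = (y - 2)*(y - 1)*(y + 7)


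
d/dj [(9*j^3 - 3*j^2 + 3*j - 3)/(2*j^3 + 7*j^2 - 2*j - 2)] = 3*(23*j^4 - 16*j^3 - 17*j^2 + 18*j - 4)/(4*j^6 + 28*j^5 + 41*j^4 - 36*j^3 - 24*j^2 + 8*j + 4)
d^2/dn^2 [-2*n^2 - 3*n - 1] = -4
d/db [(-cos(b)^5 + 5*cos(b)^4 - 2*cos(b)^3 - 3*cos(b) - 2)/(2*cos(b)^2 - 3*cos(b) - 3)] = (6*cos(b)^6 - 32*cos(b)^5 + 34*cos(b)^4 + 48*cos(b)^3 - 24*cos(b)^2 - 8*cos(b) - 3)*sin(b)/(3*cos(b) - cos(2*b) + 2)^2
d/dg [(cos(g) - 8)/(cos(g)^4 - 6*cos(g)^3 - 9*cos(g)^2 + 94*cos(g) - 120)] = (3*sin(g)^4 - 141*sin(g)^2 + 111*cos(g) - 11*cos(3*g) - 494)*sin(g)/((cos(g) - 5)^2*(cos(g) - 3)^2*(cos(g) - 2)^2*(cos(g) + 4)^2)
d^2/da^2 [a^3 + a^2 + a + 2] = 6*a + 2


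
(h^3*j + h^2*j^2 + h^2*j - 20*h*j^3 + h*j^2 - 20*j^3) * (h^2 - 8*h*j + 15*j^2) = h^5*j - 7*h^4*j^2 + h^4*j - 13*h^3*j^3 - 7*h^3*j^2 + 175*h^2*j^4 - 13*h^2*j^3 - 300*h*j^5 + 175*h*j^4 - 300*j^5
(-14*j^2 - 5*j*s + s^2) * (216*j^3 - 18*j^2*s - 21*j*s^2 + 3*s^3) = -3024*j^5 - 828*j^4*s + 600*j^3*s^2 + 45*j^2*s^3 - 36*j*s^4 + 3*s^5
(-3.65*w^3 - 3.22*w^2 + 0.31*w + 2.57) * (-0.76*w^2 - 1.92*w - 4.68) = 2.774*w^5 + 9.4552*w^4 + 23.0288*w^3 + 12.5212*w^2 - 6.3852*w - 12.0276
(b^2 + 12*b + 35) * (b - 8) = b^3 + 4*b^2 - 61*b - 280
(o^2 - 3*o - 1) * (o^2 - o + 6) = o^4 - 4*o^3 + 8*o^2 - 17*o - 6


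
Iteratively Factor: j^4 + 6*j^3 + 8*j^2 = (j + 4)*(j^3 + 2*j^2) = (j + 2)*(j + 4)*(j^2) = j*(j + 2)*(j + 4)*(j)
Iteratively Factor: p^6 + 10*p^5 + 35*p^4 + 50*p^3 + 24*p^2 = (p + 4)*(p^5 + 6*p^4 + 11*p^3 + 6*p^2) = p*(p + 4)*(p^4 + 6*p^3 + 11*p^2 + 6*p) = p*(p + 1)*(p + 4)*(p^3 + 5*p^2 + 6*p) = p*(p + 1)*(p + 3)*(p + 4)*(p^2 + 2*p) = p*(p + 1)*(p + 2)*(p + 3)*(p + 4)*(p)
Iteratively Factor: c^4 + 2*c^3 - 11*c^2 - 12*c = (c)*(c^3 + 2*c^2 - 11*c - 12) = c*(c - 3)*(c^2 + 5*c + 4) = c*(c - 3)*(c + 1)*(c + 4)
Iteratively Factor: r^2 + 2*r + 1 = (r + 1)*(r + 1)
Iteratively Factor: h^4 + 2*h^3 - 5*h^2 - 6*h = (h + 3)*(h^3 - h^2 - 2*h) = (h - 2)*(h + 3)*(h^2 + h) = h*(h - 2)*(h + 3)*(h + 1)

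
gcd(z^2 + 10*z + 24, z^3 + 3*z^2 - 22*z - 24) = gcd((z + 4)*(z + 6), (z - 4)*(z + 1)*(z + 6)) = z + 6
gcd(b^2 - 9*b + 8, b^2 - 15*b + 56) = b - 8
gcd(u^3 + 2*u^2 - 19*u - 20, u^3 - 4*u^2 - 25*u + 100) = u^2 + u - 20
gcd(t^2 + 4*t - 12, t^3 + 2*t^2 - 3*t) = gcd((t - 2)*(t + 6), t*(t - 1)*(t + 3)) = 1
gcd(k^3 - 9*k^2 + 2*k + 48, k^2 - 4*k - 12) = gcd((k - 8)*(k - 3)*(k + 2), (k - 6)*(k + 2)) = k + 2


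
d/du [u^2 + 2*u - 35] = 2*u + 2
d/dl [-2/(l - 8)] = 2/(l - 8)^2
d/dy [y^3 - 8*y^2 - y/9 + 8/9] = 3*y^2 - 16*y - 1/9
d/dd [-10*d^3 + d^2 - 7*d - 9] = -30*d^2 + 2*d - 7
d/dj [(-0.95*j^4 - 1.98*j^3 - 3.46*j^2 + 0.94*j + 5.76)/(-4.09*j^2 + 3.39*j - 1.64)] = (7.771*j^5 - 1.56330000000001*j^4 - 7.1924*j^3 + 1.8568*j^2 + 58.4656*j - 21.068)/(16.7281*j^4 - 27.7302*j^3 + 24.9073*j^2 - 11.1192*j + 2.6896)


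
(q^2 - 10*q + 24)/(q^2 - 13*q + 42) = (q - 4)/(q - 7)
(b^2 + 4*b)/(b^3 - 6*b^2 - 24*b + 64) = b/(b^2 - 10*b + 16)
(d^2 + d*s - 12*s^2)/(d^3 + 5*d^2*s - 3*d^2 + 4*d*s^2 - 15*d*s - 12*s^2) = (d - 3*s)/(d^2 + d*s - 3*d - 3*s)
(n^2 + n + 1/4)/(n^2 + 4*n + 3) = (n^2 + n + 1/4)/(n^2 + 4*n + 3)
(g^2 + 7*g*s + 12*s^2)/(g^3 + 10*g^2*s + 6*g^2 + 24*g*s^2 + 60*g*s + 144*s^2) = (g + 3*s)/(g^2 + 6*g*s + 6*g + 36*s)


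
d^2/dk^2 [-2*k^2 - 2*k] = -4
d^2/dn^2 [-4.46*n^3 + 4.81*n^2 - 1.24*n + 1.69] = 9.62 - 26.76*n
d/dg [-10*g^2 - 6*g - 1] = -20*g - 6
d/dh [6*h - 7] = 6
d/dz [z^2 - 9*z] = 2*z - 9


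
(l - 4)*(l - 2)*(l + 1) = l^3 - 5*l^2 + 2*l + 8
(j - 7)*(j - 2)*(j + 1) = j^3 - 8*j^2 + 5*j + 14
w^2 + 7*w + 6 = (w + 1)*(w + 6)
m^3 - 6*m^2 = m^2*(m - 6)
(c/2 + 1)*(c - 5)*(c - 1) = c^3/2 - 2*c^2 - 7*c/2 + 5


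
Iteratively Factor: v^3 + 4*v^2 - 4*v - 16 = (v + 4)*(v^2 - 4) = (v + 2)*(v + 4)*(v - 2)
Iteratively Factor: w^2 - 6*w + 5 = (w - 1)*(w - 5)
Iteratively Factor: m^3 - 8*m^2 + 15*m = (m)*(m^2 - 8*m + 15) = m*(m - 3)*(m - 5)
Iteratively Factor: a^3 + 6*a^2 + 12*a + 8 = (a + 2)*(a^2 + 4*a + 4) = (a + 2)^2*(a + 2)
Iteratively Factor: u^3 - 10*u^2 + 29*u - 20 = (u - 5)*(u^2 - 5*u + 4) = (u - 5)*(u - 4)*(u - 1)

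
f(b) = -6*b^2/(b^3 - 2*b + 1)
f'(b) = -6*b^2*(2 - 3*b^2)/(b^3 - 2*b + 1)^2 - 12*b/(b^3 - 2*b + 1)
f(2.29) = -3.73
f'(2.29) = 2.82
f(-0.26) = -0.27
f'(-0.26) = 1.75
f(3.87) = -1.75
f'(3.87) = 0.56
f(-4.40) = 1.54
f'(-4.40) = 0.45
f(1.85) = -5.65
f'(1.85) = 6.76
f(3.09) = -2.36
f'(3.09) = 1.06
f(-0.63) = -1.18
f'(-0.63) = 3.28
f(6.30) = -1.00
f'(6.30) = 0.17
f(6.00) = -1.05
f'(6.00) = 0.19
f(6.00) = -1.05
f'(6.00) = 0.19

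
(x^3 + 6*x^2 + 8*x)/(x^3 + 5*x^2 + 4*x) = (x + 2)/(x + 1)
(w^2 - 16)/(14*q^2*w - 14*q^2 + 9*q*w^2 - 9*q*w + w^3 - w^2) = (w^2 - 16)/(14*q^2*w - 14*q^2 + 9*q*w^2 - 9*q*w + w^3 - w^2)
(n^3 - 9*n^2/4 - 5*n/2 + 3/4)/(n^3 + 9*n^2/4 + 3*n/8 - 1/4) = 2*(n^2 - 2*n - 3)/(2*n^2 + 5*n + 2)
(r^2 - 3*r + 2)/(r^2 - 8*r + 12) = (r - 1)/(r - 6)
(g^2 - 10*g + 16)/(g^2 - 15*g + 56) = (g - 2)/(g - 7)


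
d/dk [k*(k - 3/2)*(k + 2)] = 3*k^2 + k - 3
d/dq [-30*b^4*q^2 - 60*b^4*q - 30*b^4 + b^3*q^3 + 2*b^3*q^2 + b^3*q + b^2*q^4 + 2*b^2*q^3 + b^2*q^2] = b^2*(-60*b^2*q - 60*b^2 + 3*b*q^2 + 4*b*q + b + 4*q^3 + 6*q^2 + 2*q)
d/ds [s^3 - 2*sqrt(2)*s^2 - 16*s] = 3*s^2 - 4*sqrt(2)*s - 16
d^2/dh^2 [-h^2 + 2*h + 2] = -2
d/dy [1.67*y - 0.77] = 1.67000000000000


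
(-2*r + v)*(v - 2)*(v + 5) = -2*r*v^2 - 6*r*v + 20*r + v^3 + 3*v^2 - 10*v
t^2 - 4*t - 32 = (t - 8)*(t + 4)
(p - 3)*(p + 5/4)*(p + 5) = p^3 + 13*p^2/4 - 25*p/2 - 75/4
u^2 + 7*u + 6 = (u + 1)*(u + 6)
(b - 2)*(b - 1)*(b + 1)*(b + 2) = b^4 - 5*b^2 + 4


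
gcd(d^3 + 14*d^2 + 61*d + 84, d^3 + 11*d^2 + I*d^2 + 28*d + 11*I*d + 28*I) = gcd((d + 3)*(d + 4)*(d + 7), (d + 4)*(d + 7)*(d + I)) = d^2 + 11*d + 28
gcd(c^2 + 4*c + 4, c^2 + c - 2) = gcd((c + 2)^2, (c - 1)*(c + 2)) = c + 2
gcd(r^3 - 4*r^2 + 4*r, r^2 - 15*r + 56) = 1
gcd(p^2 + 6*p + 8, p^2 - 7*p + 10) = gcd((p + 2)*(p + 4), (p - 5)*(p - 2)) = 1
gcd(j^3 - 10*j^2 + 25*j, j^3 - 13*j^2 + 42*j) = j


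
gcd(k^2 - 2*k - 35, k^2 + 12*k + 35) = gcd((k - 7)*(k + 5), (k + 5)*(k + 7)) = k + 5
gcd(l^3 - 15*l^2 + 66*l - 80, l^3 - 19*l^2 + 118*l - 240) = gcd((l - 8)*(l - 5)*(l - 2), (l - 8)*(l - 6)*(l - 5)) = l^2 - 13*l + 40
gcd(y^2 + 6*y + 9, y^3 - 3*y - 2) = 1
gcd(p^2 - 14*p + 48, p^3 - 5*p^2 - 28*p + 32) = p - 8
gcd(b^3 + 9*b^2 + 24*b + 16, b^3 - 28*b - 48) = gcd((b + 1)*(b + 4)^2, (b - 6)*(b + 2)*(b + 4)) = b + 4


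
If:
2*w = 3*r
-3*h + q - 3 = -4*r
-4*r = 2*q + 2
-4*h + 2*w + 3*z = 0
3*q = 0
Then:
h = -5/3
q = 0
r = -1/2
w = -3/4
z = -31/18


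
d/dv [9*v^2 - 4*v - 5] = 18*v - 4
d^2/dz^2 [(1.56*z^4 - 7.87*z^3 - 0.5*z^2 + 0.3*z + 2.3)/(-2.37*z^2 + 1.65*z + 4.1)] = (-17.524728*z^6 + 36.60228*z^5 + 65.46852*z^4 + 27.4836900000001*z^3 - 43.6021200000001*z^2 + 830.2425*z - 36.3527)/(13.312053*z^6 - 27.803655*z^5 - 49.730895*z^4 + 91.706175*z^3 + 86.03235*z^2 - 83.2095*z - 68.921)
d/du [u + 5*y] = 1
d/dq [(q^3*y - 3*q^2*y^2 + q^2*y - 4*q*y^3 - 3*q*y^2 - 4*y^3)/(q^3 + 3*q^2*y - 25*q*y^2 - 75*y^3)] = y*((3*q^2 + 6*q*y - 25*y^2)*(-q^3 + 3*q^2*y - q^2 + 4*q*y^2 + 3*q*y + 4*y^2) + (q^3 + 3*q^2*y - 25*q*y^2 - 75*y^3)*(3*q^2 - 6*q*y + 2*q - 4*y^2 - 3*y))/(q^3 + 3*q^2*y - 25*q*y^2 - 75*y^3)^2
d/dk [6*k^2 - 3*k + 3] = 12*k - 3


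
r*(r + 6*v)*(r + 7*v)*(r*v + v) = r^4*v + 13*r^3*v^2 + r^3*v + 42*r^2*v^3 + 13*r^2*v^2 + 42*r*v^3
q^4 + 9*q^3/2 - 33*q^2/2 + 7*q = q*(q - 2)*(q - 1/2)*(q + 7)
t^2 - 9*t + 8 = (t - 8)*(t - 1)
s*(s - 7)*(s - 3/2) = s^3 - 17*s^2/2 + 21*s/2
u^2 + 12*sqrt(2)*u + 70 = (u + 5*sqrt(2))*(u + 7*sqrt(2))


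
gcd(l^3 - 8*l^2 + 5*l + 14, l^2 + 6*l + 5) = l + 1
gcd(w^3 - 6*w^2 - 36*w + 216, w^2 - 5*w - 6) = w - 6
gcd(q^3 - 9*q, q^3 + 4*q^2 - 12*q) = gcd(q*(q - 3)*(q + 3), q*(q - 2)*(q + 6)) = q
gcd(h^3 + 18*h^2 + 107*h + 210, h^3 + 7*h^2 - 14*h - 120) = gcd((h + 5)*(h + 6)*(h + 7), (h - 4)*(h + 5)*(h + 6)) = h^2 + 11*h + 30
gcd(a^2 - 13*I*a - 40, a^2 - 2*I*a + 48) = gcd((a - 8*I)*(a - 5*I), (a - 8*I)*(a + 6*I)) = a - 8*I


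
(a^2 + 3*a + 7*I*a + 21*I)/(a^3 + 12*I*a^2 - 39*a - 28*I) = (a + 3)/(a^2 + 5*I*a - 4)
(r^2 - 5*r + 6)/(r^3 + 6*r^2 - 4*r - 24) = (r - 3)/(r^2 + 8*r + 12)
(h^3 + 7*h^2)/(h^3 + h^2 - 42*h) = h/(h - 6)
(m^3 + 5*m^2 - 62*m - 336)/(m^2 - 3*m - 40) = (m^2 + 13*m + 42)/(m + 5)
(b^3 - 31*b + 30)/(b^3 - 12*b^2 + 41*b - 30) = (b + 6)/(b - 6)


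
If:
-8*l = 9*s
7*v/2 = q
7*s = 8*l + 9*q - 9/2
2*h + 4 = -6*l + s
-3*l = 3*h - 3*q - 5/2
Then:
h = 79/7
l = -27/7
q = 277/42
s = 24/7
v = 277/147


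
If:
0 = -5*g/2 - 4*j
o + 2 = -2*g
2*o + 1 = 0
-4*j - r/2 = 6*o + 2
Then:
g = -3/4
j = 15/32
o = -1/2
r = -7/4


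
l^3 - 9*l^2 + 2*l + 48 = (l - 8)*(l - 3)*(l + 2)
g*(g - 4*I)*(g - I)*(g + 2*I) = g^4 - 3*I*g^3 + 6*g^2 - 8*I*g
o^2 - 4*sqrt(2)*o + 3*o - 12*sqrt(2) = (o + 3)*(o - 4*sqrt(2))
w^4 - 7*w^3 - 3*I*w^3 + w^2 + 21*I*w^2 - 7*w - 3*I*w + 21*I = (w - 7)*(w - 3*I)*(w - I)*(w + I)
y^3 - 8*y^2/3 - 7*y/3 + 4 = (y - 3)*(y - 1)*(y + 4/3)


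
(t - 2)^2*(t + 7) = t^3 + 3*t^2 - 24*t + 28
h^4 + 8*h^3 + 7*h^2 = h^2*(h + 1)*(h + 7)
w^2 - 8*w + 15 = (w - 5)*(w - 3)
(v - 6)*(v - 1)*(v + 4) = v^3 - 3*v^2 - 22*v + 24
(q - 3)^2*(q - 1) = q^3 - 7*q^2 + 15*q - 9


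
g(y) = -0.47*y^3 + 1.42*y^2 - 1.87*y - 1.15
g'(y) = -1.41*y^2 + 2.84*y - 1.87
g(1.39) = -2.27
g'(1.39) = -0.65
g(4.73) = -27.96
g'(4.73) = -19.98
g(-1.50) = 6.44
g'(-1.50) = -9.30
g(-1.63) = 7.71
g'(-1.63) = -10.25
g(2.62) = -4.75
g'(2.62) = -4.11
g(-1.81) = 9.67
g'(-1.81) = -11.63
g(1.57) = -2.40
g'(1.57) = -0.89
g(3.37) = -9.31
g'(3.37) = -8.31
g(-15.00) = 1932.65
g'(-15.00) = -361.72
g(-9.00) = 473.33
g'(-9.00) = -141.64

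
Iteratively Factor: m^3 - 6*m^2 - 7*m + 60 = (m - 5)*(m^2 - m - 12) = (m - 5)*(m - 4)*(m + 3)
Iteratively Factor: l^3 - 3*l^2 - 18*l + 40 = (l + 4)*(l^2 - 7*l + 10) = (l - 2)*(l + 4)*(l - 5)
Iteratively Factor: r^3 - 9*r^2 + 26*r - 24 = (r - 3)*(r^2 - 6*r + 8) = (r - 4)*(r - 3)*(r - 2)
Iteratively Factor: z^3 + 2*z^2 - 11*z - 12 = (z - 3)*(z^2 + 5*z + 4) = (z - 3)*(z + 1)*(z + 4)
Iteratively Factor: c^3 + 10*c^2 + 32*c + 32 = (c + 4)*(c^2 + 6*c + 8) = (c + 4)^2*(c + 2)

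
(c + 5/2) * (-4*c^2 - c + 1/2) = -4*c^3 - 11*c^2 - 2*c + 5/4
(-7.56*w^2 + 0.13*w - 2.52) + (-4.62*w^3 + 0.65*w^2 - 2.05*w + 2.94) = -4.62*w^3 - 6.91*w^2 - 1.92*w + 0.42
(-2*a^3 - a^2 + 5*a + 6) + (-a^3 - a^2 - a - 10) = -3*a^3 - 2*a^2 + 4*a - 4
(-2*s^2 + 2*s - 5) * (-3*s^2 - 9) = 6*s^4 - 6*s^3 + 33*s^2 - 18*s + 45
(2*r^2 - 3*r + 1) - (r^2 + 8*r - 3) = r^2 - 11*r + 4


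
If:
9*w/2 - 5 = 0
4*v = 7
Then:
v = 7/4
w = 10/9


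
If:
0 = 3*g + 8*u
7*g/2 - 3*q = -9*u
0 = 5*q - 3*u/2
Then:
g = 0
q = 0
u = 0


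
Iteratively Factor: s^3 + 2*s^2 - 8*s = (s)*(s^2 + 2*s - 8) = s*(s + 4)*(s - 2)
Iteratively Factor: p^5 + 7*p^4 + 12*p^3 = (p)*(p^4 + 7*p^3 + 12*p^2) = p^2*(p^3 + 7*p^2 + 12*p) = p^2*(p + 3)*(p^2 + 4*p) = p^3*(p + 3)*(p + 4)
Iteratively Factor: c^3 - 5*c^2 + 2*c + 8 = (c - 2)*(c^2 - 3*c - 4) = (c - 4)*(c - 2)*(c + 1)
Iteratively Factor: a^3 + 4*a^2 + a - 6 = (a + 2)*(a^2 + 2*a - 3) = (a - 1)*(a + 2)*(a + 3)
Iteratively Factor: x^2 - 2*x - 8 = (x + 2)*(x - 4)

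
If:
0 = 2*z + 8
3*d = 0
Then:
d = 0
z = -4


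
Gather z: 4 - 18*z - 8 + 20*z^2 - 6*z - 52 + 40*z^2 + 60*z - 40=60*z^2 + 36*z - 96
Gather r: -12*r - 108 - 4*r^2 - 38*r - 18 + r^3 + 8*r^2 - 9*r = r^3 + 4*r^2 - 59*r - 126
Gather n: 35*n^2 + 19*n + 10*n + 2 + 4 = 35*n^2 + 29*n + 6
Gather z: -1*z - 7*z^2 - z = -7*z^2 - 2*z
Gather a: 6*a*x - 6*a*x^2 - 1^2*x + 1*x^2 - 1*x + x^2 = a*(-6*x^2 + 6*x) + 2*x^2 - 2*x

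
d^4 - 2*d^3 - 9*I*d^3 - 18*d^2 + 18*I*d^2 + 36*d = d*(d - 2)*(d - 6*I)*(d - 3*I)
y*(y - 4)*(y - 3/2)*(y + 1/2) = y^4 - 5*y^3 + 13*y^2/4 + 3*y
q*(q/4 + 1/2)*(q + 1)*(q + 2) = q^4/4 + 5*q^3/4 + 2*q^2 + q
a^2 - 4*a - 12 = (a - 6)*(a + 2)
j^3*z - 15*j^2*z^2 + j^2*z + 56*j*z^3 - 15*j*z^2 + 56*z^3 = (j - 8*z)*(j - 7*z)*(j*z + z)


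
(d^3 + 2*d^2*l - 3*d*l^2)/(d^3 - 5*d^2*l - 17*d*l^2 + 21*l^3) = d/(d - 7*l)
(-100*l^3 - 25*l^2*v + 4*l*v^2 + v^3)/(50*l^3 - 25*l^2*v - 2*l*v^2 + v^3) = (4*l + v)/(-2*l + v)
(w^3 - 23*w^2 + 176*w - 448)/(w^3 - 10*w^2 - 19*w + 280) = (w - 8)/(w + 5)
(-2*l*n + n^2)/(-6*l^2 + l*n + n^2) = n/(3*l + n)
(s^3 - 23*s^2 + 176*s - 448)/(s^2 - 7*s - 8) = (s^2 - 15*s + 56)/(s + 1)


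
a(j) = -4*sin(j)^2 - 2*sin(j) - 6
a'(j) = -8*sin(j)*cos(j) - 2*cos(j) = -2*(4*sin(j) + 1)*cos(j)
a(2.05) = -10.92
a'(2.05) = 4.20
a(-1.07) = -7.32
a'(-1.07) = 2.41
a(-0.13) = -5.81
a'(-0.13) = -0.95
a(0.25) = -6.74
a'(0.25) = -3.86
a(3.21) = -5.88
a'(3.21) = 1.45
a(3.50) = -5.79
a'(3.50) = -0.76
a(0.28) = -6.86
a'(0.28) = -4.05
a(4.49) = -7.85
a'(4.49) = -1.28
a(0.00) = -6.00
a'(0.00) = -2.00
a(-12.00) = -8.22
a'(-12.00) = -5.31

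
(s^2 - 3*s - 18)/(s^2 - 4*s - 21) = (s - 6)/(s - 7)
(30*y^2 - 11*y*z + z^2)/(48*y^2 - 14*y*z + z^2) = (5*y - z)/(8*y - z)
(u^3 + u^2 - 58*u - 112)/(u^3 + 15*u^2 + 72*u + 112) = (u^2 - 6*u - 16)/(u^2 + 8*u + 16)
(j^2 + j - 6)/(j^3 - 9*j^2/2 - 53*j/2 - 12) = 2*(j - 2)/(2*j^2 - 15*j - 8)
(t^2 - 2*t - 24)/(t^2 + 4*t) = (t - 6)/t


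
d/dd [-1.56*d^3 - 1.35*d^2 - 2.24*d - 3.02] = -4.68*d^2 - 2.7*d - 2.24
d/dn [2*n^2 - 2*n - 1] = 4*n - 2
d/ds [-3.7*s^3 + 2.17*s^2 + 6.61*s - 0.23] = -11.1*s^2 + 4.34*s + 6.61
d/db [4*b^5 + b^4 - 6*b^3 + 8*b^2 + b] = 20*b^4 + 4*b^3 - 18*b^2 + 16*b + 1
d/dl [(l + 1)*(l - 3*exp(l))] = l - (l + 1)*(3*exp(l) - 1) - 3*exp(l)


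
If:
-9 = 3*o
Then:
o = -3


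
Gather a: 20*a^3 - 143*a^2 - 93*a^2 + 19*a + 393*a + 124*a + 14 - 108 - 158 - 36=20*a^3 - 236*a^2 + 536*a - 288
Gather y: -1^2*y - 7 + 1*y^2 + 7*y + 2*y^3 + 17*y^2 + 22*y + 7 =2*y^3 + 18*y^2 + 28*y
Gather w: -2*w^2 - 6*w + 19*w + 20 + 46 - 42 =-2*w^2 + 13*w + 24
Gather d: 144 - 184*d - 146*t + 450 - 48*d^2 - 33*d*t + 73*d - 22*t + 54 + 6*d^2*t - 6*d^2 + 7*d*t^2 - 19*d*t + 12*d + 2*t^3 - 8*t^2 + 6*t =d^2*(6*t - 54) + d*(7*t^2 - 52*t - 99) + 2*t^3 - 8*t^2 - 162*t + 648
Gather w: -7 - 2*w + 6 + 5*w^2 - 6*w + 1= 5*w^2 - 8*w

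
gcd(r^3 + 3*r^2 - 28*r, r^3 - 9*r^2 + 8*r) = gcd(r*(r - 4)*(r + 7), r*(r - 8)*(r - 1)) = r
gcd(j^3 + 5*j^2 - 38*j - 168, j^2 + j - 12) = j + 4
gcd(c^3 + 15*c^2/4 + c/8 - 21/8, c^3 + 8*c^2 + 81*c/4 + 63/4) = c + 7/2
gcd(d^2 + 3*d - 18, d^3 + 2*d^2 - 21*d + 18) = d^2 + 3*d - 18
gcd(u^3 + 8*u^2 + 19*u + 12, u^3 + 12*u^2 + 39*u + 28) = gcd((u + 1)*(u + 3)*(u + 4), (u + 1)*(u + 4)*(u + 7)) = u^2 + 5*u + 4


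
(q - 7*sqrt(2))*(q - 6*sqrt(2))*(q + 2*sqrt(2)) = q^3 - 11*sqrt(2)*q^2 + 32*q + 168*sqrt(2)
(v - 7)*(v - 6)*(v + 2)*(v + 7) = v^4 - 4*v^3 - 61*v^2 + 196*v + 588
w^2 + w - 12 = (w - 3)*(w + 4)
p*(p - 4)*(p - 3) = p^3 - 7*p^2 + 12*p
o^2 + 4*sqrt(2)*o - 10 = (o - sqrt(2))*(o + 5*sqrt(2))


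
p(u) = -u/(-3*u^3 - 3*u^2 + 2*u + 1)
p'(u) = -u*(9*u^2 + 6*u - 2)/(-3*u^3 - 3*u^2 + 2*u + 1)^2 - 1/(-3*u^3 - 3*u^2 + 2*u + 1)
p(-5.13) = 0.02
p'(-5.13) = 0.01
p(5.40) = 0.01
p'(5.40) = -0.00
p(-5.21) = 0.02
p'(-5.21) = 0.01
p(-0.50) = -1.33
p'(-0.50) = -7.11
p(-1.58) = 0.72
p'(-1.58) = 3.18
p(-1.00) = -1.00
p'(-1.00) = 2.00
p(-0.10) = 0.13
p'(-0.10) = -1.71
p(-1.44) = 1.68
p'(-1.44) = 14.56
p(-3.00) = 0.06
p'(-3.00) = 0.06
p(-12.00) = 0.00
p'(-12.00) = 0.00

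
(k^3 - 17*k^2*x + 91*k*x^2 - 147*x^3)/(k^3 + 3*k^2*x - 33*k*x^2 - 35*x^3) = (k^3 - 17*k^2*x + 91*k*x^2 - 147*x^3)/(k^3 + 3*k^2*x - 33*k*x^2 - 35*x^3)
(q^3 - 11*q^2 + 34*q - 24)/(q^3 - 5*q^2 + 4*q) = (q - 6)/q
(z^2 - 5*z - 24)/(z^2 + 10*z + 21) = (z - 8)/(z + 7)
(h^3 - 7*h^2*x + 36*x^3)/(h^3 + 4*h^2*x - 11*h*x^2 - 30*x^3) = (h - 6*x)/(h + 5*x)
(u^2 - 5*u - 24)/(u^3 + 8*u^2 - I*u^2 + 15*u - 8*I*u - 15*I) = (u - 8)/(u^2 + u*(5 - I) - 5*I)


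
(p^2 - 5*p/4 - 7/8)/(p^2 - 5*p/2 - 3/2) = (p - 7/4)/(p - 3)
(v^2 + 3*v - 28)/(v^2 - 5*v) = (v^2 + 3*v - 28)/(v*(v - 5))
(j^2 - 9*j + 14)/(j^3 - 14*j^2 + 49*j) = (j - 2)/(j*(j - 7))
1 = 1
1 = 1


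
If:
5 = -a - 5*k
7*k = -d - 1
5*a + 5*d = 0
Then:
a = -5/2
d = 5/2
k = -1/2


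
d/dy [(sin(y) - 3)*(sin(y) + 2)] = sin(2*y) - cos(y)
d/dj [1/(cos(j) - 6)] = sin(j)/(cos(j) - 6)^2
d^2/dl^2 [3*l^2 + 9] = 6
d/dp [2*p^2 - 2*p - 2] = 4*p - 2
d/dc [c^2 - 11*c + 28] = 2*c - 11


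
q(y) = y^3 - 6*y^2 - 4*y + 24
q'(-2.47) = 43.94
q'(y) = 3*y^2 - 12*y - 4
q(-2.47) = -17.79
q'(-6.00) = 176.00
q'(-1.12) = 13.20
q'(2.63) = -14.81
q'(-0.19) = -1.61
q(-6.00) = -384.00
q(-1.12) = 19.55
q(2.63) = -9.83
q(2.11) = -1.76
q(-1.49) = 13.33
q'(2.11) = -15.96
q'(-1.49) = 20.54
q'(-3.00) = 59.00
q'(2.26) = -15.80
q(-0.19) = 24.54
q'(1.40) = -14.92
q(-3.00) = -45.00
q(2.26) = -4.14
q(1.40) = 9.38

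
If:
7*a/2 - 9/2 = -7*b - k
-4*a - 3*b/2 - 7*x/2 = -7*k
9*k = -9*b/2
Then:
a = -91*x/34 - 45/17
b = 49*x/34 + 36/17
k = -49*x/68 - 18/17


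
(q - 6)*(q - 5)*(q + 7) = q^3 - 4*q^2 - 47*q + 210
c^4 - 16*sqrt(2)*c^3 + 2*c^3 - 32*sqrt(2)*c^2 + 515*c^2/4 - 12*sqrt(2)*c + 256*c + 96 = (c + 1/2)*(c + 3/2)*(c - 8*sqrt(2))^2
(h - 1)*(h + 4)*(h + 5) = h^3 + 8*h^2 + 11*h - 20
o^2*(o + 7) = o^3 + 7*o^2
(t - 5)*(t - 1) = t^2 - 6*t + 5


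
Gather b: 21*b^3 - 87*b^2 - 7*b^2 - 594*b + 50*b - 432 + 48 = 21*b^3 - 94*b^2 - 544*b - 384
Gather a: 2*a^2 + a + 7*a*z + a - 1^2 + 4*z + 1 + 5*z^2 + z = 2*a^2 + a*(7*z + 2) + 5*z^2 + 5*z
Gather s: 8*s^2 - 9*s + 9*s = 8*s^2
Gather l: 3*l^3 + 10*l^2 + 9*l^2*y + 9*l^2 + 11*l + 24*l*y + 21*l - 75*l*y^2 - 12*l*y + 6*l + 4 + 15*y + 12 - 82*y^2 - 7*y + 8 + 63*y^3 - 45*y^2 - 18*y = 3*l^3 + l^2*(9*y + 19) + l*(-75*y^2 + 12*y + 38) + 63*y^3 - 127*y^2 - 10*y + 24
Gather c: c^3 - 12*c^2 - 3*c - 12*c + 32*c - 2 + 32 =c^3 - 12*c^2 + 17*c + 30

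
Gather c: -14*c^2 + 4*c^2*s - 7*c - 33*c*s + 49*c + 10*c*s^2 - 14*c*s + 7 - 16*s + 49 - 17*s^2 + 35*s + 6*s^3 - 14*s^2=c^2*(4*s - 14) + c*(10*s^2 - 47*s + 42) + 6*s^3 - 31*s^2 + 19*s + 56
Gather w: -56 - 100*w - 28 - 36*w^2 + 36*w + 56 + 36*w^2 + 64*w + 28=0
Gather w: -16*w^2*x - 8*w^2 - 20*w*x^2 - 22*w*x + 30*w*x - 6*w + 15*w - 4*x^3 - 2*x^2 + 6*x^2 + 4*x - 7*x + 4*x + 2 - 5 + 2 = w^2*(-16*x - 8) + w*(-20*x^2 + 8*x + 9) - 4*x^3 + 4*x^2 + x - 1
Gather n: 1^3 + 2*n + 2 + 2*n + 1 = 4*n + 4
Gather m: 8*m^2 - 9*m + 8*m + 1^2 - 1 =8*m^2 - m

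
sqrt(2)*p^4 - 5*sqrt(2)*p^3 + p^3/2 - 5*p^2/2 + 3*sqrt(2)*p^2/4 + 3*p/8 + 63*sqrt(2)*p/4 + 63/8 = (p - 7/2)*(p - 3)*(p + 3/2)*(sqrt(2)*p + 1/2)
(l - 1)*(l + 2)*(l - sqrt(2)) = l^3 - sqrt(2)*l^2 + l^2 - 2*l - sqrt(2)*l + 2*sqrt(2)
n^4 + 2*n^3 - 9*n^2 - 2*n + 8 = (n - 2)*(n - 1)*(n + 1)*(n + 4)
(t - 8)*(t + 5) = t^2 - 3*t - 40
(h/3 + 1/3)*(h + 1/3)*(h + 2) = h^3/3 + 10*h^2/9 + h + 2/9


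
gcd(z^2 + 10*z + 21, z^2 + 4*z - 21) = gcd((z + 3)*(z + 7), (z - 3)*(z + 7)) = z + 7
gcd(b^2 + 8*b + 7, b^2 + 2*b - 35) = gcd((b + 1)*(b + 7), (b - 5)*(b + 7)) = b + 7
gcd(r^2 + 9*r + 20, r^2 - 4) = 1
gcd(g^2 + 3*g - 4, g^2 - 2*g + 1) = g - 1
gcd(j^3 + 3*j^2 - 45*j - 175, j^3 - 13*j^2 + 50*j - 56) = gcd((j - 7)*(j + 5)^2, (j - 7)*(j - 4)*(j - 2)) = j - 7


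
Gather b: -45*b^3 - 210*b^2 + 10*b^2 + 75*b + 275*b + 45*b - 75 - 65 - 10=-45*b^3 - 200*b^2 + 395*b - 150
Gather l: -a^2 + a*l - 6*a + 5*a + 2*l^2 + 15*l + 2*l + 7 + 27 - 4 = -a^2 - a + 2*l^2 + l*(a + 17) + 30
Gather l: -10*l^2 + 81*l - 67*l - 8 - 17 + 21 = -10*l^2 + 14*l - 4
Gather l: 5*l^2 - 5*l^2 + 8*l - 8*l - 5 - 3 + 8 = 0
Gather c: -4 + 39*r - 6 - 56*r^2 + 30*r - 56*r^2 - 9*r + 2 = -112*r^2 + 60*r - 8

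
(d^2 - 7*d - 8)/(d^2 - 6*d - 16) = (d + 1)/(d + 2)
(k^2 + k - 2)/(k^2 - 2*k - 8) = (k - 1)/(k - 4)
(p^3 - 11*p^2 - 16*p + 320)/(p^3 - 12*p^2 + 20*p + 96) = (p^2 - 3*p - 40)/(p^2 - 4*p - 12)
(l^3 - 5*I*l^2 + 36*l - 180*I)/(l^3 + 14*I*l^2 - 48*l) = (l^2 - 11*I*l - 30)/(l*(l + 8*I))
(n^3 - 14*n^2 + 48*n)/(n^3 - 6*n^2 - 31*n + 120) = n*(n - 6)/(n^2 + 2*n - 15)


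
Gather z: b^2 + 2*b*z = b^2 + 2*b*z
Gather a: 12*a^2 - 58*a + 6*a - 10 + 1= 12*a^2 - 52*a - 9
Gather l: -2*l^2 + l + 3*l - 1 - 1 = -2*l^2 + 4*l - 2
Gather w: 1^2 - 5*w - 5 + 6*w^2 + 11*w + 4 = 6*w^2 + 6*w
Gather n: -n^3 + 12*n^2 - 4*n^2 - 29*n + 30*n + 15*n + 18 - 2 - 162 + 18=-n^3 + 8*n^2 + 16*n - 128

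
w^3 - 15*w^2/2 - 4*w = w*(w - 8)*(w + 1/2)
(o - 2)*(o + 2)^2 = o^3 + 2*o^2 - 4*o - 8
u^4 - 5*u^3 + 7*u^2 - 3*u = u*(u - 3)*(u - 1)^2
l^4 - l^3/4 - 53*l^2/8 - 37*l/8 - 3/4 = (l - 3)*(l + 1/4)*(l + 1/2)*(l + 2)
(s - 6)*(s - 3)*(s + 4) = s^3 - 5*s^2 - 18*s + 72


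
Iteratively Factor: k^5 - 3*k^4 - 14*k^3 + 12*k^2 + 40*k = (k - 5)*(k^4 + 2*k^3 - 4*k^2 - 8*k) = (k - 5)*(k + 2)*(k^3 - 4*k) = (k - 5)*(k - 2)*(k + 2)*(k^2 + 2*k) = k*(k - 5)*(k - 2)*(k + 2)*(k + 2)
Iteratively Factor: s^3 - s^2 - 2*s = (s)*(s^2 - s - 2) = s*(s - 2)*(s + 1)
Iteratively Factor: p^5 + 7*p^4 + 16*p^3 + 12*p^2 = (p + 2)*(p^4 + 5*p^3 + 6*p^2) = p*(p + 2)*(p^3 + 5*p^2 + 6*p) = p^2*(p + 2)*(p^2 + 5*p + 6) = p^2*(p + 2)*(p + 3)*(p + 2)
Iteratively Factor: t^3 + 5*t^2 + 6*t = (t + 2)*(t^2 + 3*t) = t*(t + 2)*(t + 3)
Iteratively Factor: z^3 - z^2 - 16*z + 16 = (z - 4)*(z^2 + 3*z - 4) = (z - 4)*(z - 1)*(z + 4)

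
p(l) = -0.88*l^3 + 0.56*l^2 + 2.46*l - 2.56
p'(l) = -2.64*l^2 + 1.12*l + 2.46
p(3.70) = -30.37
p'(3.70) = -29.54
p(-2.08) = 2.67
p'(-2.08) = -11.29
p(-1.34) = -2.73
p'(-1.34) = -3.78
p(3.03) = -14.44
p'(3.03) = -18.38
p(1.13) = -0.33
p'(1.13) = 0.35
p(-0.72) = -3.71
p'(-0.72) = 0.29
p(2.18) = -3.65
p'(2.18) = -7.64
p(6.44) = -198.53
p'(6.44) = -99.82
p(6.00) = -157.72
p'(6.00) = -85.86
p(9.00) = -576.58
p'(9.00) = -201.30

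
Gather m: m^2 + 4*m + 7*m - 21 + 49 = m^2 + 11*m + 28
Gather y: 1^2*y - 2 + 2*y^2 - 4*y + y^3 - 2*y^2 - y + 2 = y^3 - 4*y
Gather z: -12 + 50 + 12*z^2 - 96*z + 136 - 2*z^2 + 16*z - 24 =10*z^2 - 80*z + 150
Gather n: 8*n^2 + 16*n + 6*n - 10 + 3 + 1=8*n^2 + 22*n - 6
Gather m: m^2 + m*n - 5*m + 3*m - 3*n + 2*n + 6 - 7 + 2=m^2 + m*(n - 2) - n + 1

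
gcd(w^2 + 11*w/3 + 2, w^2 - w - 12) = w + 3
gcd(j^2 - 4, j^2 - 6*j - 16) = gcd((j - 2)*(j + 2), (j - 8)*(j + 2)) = j + 2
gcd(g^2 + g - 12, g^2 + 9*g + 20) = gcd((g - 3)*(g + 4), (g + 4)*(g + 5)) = g + 4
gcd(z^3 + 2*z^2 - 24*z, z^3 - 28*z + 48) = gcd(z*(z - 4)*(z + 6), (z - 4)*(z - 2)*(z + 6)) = z^2 + 2*z - 24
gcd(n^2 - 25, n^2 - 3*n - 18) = 1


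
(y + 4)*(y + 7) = y^2 + 11*y + 28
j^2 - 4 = (j - 2)*(j + 2)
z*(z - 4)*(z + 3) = z^3 - z^2 - 12*z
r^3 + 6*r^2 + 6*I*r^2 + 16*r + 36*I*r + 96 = (r + 6)*(r - 2*I)*(r + 8*I)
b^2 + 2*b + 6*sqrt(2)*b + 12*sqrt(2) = (b + 2)*(b + 6*sqrt(2))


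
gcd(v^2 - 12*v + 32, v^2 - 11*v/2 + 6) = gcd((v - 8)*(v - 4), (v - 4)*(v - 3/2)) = v - 4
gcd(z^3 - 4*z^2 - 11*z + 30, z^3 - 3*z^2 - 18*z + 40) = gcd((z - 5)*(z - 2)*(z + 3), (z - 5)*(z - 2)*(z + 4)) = z^2 - 7*z + 10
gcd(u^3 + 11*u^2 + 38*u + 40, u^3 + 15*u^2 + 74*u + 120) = u^2 + 9*u + 20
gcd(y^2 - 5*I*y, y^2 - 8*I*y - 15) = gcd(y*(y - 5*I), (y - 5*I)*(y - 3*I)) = y - 5*I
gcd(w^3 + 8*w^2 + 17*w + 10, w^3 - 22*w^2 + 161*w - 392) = 1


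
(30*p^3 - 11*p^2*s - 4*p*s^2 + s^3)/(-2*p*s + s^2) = -15*p^2/s - 2*p + s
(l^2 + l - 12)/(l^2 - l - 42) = (-l^2 - l + 12)/(-l^2 + l + 42)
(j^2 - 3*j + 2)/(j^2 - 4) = (j - 1)/(j + 2)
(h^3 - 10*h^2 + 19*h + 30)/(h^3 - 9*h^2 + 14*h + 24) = (h - 5)/(h - 4)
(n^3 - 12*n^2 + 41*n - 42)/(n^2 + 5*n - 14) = (n^2 - 10*n + 21)/(n + 7)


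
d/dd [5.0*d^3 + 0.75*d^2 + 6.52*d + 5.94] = 15.0*d^2 + 1.5*d + 6.52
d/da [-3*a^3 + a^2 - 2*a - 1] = -9*a^2 + 2*a - 2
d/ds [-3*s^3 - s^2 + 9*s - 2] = -9*s^2 - 2*s + 9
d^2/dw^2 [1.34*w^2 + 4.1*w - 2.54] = 2.68000000000000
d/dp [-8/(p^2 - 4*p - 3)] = 16*(p - 2)/(-p^2 + 4*p + 3)^2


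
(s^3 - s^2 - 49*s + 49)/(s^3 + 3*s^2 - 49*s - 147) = (s - 1)/(s + 3)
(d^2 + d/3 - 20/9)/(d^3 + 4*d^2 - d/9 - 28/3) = (3*d + 5)/(3*d^2 + 16*d + 21)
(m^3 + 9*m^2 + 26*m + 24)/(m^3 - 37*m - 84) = (m + 2)/(m - 7)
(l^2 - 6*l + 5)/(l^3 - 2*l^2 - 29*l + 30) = (l - 5)/(l^2 - l - 30)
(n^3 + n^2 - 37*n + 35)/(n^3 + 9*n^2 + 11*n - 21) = (n - 5)/(n + 3)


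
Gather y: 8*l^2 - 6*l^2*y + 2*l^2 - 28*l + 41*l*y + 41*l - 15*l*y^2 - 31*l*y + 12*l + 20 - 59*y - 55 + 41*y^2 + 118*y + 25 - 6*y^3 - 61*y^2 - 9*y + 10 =10*l^2 + 25*l - 6*y^3 + y^2*(-15*l - 20) + y*(-6*l^2 + 10*l + 50)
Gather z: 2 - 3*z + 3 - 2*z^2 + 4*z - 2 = -2*z^2 + z + 3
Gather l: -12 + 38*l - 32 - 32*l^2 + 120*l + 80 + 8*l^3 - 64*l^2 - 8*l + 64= 8*l^3 - 96*l^2 + 150*l + 100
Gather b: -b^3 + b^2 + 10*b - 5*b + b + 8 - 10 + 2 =-b^3 + b^2 + 6*b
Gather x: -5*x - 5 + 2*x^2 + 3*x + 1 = 2*x^2 - 2*x - 4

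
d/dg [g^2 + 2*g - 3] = 2*g + 2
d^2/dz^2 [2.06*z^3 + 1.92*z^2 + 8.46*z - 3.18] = 12.36*z + 3.84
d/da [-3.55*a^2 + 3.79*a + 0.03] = 3.79 - 7.1*a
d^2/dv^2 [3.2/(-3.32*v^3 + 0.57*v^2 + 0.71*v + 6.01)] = ((63.744*v - 3.648)*(-3.32*v^3 + 0.57*v^2 + 0.71*v + 6.01) + 3.2*(-19.92*v^2 + 2.28*v + 1.42)*(-9.96*v^2 + 1.14*v + 0.71))/(-3.32*v^3 + 0.57*v^2 + 0.71*v + 6.01)^3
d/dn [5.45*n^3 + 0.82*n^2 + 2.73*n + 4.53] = 16.35*n^2 + 1.64*n + 2.73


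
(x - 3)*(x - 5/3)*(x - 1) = x^3 - 17*x^2/3 + 29*x/3 - 5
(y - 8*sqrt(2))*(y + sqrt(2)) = y^2 - 7*sqrt(2)*y - 16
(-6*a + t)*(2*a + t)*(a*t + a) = -12*a^3*t - 12*a^3 - 4*a^2*t^2 - 4*a^2*t + a*t^3 + a*t^2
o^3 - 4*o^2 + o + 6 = (o - 3)*(o - 2)*(o + 1)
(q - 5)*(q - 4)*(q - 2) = q^3 - 11*q^2 + 38*q - 40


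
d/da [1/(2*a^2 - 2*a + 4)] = (1/2 - a)/(a^2 - a + 2)^2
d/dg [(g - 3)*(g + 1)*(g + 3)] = 3*g^2 + 2*g - 9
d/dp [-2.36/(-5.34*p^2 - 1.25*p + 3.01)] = (-25.2048*p - 2.95)/(5.34*p^2 + 1.25*p - 3.01)^2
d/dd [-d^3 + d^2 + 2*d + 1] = -3*d^2 + 2*d + 2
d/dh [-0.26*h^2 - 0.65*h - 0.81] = -0.52*h - 0.65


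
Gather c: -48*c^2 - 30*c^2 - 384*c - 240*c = -78*c^2 - 624*c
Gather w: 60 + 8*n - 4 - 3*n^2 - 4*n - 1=-3*n^2 + 4*n + 55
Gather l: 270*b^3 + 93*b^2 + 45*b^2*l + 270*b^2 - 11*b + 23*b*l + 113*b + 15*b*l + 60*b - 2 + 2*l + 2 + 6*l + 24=270*b^3 + 363*b^2 + 162*b + l*(45*b^2 + 38*b + 8) + 24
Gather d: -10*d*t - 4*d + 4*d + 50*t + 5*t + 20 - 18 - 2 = -10*d*t + 55*t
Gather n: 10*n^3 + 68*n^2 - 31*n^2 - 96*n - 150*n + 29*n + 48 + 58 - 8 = 10*n^3 + 37*n^2 - 217*n + 98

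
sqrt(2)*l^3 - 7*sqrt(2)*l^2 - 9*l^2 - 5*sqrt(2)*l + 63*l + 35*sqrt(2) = (l - 7)*(l - 5*sqrt(2))*(sqrt(2)*l + 1)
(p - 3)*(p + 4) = p^2 + p - 12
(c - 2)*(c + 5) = c^2 + 3*c - 10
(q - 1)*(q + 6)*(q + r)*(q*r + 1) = q^4*r + q^3*r^2 + 5*q^3*r + q^3 + 5*q^2*r^2 - 5*q^2*r + 5*q^2 - 6*q*r^2 + 5*q*r - 6*q - 6*r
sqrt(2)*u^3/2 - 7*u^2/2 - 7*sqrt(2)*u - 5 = (u - 5*sqrt(2))*(u + sqrt(2))*(sqrt(2)*u/2 + 1/2)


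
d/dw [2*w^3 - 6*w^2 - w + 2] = 6*w^2 - 12*w - 1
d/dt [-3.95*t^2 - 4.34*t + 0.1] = -7.9*t - 4.34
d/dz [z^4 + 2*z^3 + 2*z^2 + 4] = 2*z*(2*z^2 + 3*z + 2)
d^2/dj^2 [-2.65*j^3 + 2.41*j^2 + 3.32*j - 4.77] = 4.82 - 15.9*j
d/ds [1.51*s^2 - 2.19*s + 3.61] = 3.02*s - 2.19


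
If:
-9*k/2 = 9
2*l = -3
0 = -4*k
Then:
No Solution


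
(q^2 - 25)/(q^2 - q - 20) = (q + 5)/(q + 4)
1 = 1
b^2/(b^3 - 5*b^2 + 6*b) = b/(b^2 - 5*b + 6)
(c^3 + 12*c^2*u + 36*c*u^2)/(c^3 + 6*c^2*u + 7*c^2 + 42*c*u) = (c + 6*u)/(c + 7)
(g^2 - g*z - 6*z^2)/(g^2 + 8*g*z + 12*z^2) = (g - 3*z)/(g + 6*z)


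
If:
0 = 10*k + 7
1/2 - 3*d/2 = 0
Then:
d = 1/3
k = -7/10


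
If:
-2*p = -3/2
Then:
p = 3/4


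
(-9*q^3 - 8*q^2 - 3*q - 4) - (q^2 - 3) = -9*q^3 - 9*q^2 - 3*q - 1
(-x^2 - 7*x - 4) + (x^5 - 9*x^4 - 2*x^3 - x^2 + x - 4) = x^5 - 9*x^4 - 2*x^3 - 2*x^2 - 6*x - 8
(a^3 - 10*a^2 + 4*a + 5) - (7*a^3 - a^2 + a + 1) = -6*a^3 - 9*a^2 + 3*a + 4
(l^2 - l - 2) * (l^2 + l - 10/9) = l^4 - 37*l^2/9 - 8*l/9 + 20/9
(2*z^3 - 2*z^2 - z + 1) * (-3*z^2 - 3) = -6*z^5 + 6*z^4 - 3*z^3 + 3*z^2 + 3*z - 3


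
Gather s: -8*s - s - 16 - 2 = -9*s - 18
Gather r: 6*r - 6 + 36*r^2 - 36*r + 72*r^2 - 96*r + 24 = 108*r^2 - 126*r + 18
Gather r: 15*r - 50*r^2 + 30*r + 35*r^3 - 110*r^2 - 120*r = 35*r^3 - 160*r^2 - 75*r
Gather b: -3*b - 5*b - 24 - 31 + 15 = -8*b - 40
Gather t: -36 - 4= -40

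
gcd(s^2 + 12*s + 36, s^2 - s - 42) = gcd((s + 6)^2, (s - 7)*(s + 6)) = s + 6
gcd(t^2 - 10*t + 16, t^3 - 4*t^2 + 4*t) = t - 2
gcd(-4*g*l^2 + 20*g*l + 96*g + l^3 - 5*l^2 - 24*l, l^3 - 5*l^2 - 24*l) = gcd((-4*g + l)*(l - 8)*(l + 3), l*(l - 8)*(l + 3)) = l^2 - 5*l - 24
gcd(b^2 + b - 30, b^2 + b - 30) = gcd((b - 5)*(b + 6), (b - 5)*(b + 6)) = b^2 + b - 30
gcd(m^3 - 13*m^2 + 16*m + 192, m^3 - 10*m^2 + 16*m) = m - 8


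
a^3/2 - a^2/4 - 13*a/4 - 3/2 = (a/2 + 1)*(a - 3)*(a + 1/2)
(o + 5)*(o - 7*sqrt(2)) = o^2 - 7*sqrt(2)*o + 5*o - 35*sqrt(2)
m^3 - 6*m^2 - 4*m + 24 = (m - 6)*(m - 2)*(m + 2)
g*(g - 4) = g^2 - 4*g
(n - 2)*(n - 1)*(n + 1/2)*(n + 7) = n^4 + 9*n^3/2 - 17*n^2 + 9*n/2 + 7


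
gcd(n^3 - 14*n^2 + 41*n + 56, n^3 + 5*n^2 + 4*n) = n + 1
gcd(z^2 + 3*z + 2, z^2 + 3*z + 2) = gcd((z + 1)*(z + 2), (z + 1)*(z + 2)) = z^2 + 3*z + 2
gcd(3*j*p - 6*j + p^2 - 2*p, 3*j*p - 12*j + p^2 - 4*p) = 3*j + p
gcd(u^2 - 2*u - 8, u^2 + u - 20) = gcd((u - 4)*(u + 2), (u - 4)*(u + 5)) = u - 4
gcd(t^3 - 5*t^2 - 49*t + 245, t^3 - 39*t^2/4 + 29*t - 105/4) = t - 5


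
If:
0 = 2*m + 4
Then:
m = -2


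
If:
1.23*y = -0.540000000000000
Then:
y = -0.44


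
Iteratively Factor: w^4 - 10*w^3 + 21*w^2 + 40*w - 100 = (w + 2)*(w^3 - 12*w^2 + 45*w - 50) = (w - 5)*(w + 2)*(w^2 - 7*w + 10) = (w - 5)^2*(w + 2)*(w - 2)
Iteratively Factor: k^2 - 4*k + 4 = (k - 2)*(k - 2)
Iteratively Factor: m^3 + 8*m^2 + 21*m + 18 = (m + 3)*(m^2 + 5*m + 6) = (m + 2)*(m + 3)*(m + 3)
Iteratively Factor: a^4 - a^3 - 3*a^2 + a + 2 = (a + 1)*(a^3 - 2*a^2 - a + 2) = (a - 1)*(a + 1)*(a^2 - a - 2) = (a - 1)*(a + 1)^2*(a - 2)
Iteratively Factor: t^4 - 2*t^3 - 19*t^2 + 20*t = (t)*(t^3 - 2*t^2 - 19*t + 20) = t*(t - 5)*(t^2 + 3*t - 4) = t*(t - 5)*(t - 1)*(t + 4)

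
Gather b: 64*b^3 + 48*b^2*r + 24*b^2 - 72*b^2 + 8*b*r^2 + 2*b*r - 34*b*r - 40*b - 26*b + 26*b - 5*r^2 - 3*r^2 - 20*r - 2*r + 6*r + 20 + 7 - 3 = 64*b^3 + b^2*(48*r - 48) + b*(8*r^2 - 32*r - 40) - 8*r^2 - 16*r + 24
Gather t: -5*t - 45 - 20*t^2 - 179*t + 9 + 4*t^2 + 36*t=-16*t^2 - 148*t - 36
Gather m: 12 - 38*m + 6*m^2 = 6*m^2 - 38*m + 12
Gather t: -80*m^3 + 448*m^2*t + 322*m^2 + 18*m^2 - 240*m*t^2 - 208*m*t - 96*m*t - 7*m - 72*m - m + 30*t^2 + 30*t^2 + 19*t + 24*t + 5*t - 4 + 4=-80*m^3 + 340*m^2 - 80*m + t^2*(60 - 240*m) + t*(448*m^2 - 304*m + 48)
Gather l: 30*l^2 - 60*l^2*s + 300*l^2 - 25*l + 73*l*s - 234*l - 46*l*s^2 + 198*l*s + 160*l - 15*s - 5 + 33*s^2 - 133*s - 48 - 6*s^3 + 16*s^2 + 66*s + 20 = l^2*(330 - 60*s) + l*(-46*s^2 + 271*s - 99) - 6*s^3 + 49*s^2 - 82*s - 33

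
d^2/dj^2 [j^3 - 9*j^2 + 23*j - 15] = 6*j - 18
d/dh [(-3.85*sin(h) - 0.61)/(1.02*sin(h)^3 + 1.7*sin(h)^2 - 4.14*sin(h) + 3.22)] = (7.854*sin(h)^3 + 8.4116*sin(h)^2 + 2.074*sin(h) - 14.9224)*cos(h)/(1.0404*sin(h)^6 + 3.468*sin(h)^5 - 5.5556*sin(h)^4 - 7.5072*sin(h)^3 + 28.0876*sin(h)^2 - 26.6616*sin(h) + 10.3684)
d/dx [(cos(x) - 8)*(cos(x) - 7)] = (15 - 2*cos(x))*sin(x)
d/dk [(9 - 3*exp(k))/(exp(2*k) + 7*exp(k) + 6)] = 3*((exp(k) - 3)*(2*exp(k) + 7) - exp(2*k) - 7*exp(k) - 6)*exp(k)/(exp(2*k) + 7*exp(k) + 6)^2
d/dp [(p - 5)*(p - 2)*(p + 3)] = 3*p^2 - 8*p - 11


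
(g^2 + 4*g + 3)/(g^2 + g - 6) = (g + 1)/(g - 2)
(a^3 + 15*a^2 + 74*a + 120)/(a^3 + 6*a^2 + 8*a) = (a^2 + 11*a + 30)/(a*(a + 2))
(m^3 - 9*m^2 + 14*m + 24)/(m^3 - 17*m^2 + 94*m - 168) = (m + 1)/(m - 7)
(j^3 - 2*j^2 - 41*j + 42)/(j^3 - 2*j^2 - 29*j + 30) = (j^2 - j - 42)/(j^2 - j - 30)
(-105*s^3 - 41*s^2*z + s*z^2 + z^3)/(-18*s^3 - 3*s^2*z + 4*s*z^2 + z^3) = (-35*s^2 - 2*s*z + z^2)/(-6*s^2 + s*z + z^2)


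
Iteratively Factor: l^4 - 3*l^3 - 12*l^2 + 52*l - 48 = (l - 2)*(l^3 - l^2 - 14*l + 24) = (l - 2)^2*(l^2 + l - 12) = (l - 3)*(l - 2)^2*(l + 4)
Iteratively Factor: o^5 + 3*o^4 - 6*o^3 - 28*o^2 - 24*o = (o + 2)*(o^4 + o^3 - 8*o^2 - 12*o) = (o + 2)^2*(o^3 - o^2 - 6*o) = (o - 3)*(o + 2)^2*(o^2 + 2*o) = (o - 3)*(o + 2)^3*(o)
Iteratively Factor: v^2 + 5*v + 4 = (v + 1)*(v + 4)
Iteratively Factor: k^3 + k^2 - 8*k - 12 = (k - 3)*(k^2 + 4*k + 4) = (k - 3)*(k + 2)*(k + 2)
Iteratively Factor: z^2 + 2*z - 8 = (z - 2)*(z + 4)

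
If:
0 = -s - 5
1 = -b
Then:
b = -1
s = -5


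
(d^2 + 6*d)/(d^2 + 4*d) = (d + 6)/(d + 4)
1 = 1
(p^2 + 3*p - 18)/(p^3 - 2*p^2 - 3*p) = (p + 6)/(p*(p + 1))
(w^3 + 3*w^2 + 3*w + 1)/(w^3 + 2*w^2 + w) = (w + 1)/w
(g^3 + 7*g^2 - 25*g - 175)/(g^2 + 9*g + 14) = (g^2 - 25)/(g + 2)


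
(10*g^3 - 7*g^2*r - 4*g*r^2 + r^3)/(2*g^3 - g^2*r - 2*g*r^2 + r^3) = (-10*g^2 - 3*g*r + r^2)/(-2*g^2 - g*r + r^2)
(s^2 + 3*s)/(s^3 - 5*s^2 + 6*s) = (s + 3)/(s^2 - 5*s + 6)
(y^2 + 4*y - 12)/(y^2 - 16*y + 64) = (y^2 + 4*y - 12)/(y^2 - 16*y + 64)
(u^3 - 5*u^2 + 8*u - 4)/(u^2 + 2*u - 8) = (u^2 - 3*u + 2)/(u + 4)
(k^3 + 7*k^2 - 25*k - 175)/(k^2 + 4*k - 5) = (k^2 + 2*k - 35)/(k - 1)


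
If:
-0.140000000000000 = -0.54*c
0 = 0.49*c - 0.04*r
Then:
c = 0.26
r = 3.18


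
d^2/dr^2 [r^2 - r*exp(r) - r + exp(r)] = -r*exp(r) - exp(r) + 2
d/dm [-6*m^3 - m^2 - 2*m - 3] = -18*m^2 - 2*m - 2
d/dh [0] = 0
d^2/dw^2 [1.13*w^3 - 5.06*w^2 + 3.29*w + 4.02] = 6.78*w - 10.12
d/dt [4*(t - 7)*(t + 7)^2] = 4*(t + 7)*(3*t - 7)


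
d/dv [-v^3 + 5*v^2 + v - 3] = -3*v^2 + 10*v + 1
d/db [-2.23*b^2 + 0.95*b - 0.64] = 0.95 - 4.46*b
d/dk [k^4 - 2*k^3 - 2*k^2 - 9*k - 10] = 4*k^3 - 6*k^2 - 4*k - 9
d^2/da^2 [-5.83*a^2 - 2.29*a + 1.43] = -11.6600000000000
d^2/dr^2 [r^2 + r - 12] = 2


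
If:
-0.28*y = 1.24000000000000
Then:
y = -4.43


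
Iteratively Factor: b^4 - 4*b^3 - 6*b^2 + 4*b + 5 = (b + 1)*(b^3 - 5*b^2 - b + 5) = (b - 1)*(b + 1)*(b^2 - 4*b - 5) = (b - 5)*(b - 1)*(b + 1)*(b + 1)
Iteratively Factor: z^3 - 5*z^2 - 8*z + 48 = (z + 3)*(z^2 - 8*z + 16) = (z - 4)*(z + 3)*(z - 4)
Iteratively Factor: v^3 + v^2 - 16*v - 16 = (v + 4)*(v^2 - 3*v - 4) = (v - 4)*(v + 4)*(v + 1)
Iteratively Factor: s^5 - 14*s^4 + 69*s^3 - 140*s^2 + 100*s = (s - 5)*(s^4 - 9*s^3 + 24*s^2 - 20*s) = (s - 5)*(s - 2)*(s^3 - 7*s^2 + 10*s) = s*(s - 5)*(s - 2)*(s^2 - 7*s + 10) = s*(s - 5)^2*(s - 2)*(s - 2)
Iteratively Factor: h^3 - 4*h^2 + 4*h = (h - 2)*(h^2 - 2*h) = (h - 2)^2*(h)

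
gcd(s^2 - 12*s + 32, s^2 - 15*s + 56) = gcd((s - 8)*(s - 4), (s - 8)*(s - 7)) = s - 8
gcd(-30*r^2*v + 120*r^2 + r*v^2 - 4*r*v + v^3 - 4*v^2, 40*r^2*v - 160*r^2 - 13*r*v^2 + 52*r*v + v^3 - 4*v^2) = 5*r*v - 20*r - v^2 + 4*v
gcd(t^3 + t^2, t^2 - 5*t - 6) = t + 1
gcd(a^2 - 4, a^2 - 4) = a^2 - 4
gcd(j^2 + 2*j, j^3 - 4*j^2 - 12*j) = j^2 + 2*j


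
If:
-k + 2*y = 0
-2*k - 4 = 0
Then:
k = -2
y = -1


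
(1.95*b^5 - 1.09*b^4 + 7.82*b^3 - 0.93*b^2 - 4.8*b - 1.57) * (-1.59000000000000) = -3.1005*b^5 + 1.7331*b^4 - 12.4338*b^3 + 1.4787*b^2 + 7.632*b + 2.4963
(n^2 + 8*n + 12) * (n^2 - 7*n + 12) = n^4 + n^3 - 32*n^2 + 12*n + 144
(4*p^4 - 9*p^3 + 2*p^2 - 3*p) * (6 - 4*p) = -16*p^5 + 60*p^4 - 62*p^3 + 24*p^2 - 18*p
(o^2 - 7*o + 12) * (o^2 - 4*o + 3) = o^4 - 11*o^3 + 43*o^2 - 69*o + 36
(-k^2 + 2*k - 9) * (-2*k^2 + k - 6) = 2*k^4 - 5*k^3 + 26*k^2 - 21*k + 54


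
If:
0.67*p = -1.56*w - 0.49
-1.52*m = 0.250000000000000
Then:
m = -0.16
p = -2.32835820895522*w - 0.73134328358209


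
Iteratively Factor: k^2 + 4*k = (k + 4)*(k)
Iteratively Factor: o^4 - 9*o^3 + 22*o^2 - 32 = (o - 4)*(o^3 - 5*o^2 + 2*o + 8) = (o - 4)^2*(o^2 - o - 2) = (o - 4)^2*(o + 1)*(o - 2)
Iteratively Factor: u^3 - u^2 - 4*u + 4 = (u - 2)*(u^2 + u - 2) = (u - 2)*(u + 2)*(u - 1)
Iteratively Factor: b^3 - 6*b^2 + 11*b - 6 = (b - 3)*(b^2 - 3*b + 2) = (b - 3)*(b - 2)*(b - 1)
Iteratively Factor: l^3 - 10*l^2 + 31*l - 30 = (l - 5)*(l^2 - 5*l + 6) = (l - 5)*(l - 3)*(l - 2)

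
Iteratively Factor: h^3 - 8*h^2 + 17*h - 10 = (h - 2)*(h^2 - 6*h + 5) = (h - 5)*(h - 2)*(h - 1)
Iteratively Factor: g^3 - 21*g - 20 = (g + 1)*(g^2 - g - 20) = (g + 1)*(g + 4)*(g - 5)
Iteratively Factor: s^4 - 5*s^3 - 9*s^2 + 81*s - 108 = (s + 4)*(s^3 - 9*s^2 + 27*s - 27) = (s - 3)*(s + 4)*(s^2 - 6*s + 9) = (s - 3)^2*(s + 4)*(s - 3)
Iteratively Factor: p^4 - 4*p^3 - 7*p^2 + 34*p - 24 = (p - 1)*(p^3 - 3*p^2 - 10*p + 24) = (p - 1)*(p + 3)*(p^2 - 6*p + 8) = (p - 4)*(p - 1)*(p + 3)*(p - 2)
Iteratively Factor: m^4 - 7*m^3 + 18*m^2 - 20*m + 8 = (m - 1)*(m^3 - 6*m^2 + 12*m - 8) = (m - 2)*(m - 1)*(m^2 - 4*m + 4) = (m - 2)^2*(m - 1)*(m - 2)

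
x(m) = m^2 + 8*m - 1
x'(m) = 2*m + 8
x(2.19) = 21.32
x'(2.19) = 12.38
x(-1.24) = -9.38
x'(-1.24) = 5.52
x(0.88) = 6.81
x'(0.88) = 9.76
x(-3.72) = -16.92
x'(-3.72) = 0.56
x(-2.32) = -14.18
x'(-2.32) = 3.36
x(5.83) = 79.63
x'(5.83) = 19.66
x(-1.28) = -9.60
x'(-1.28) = 5.44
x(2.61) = 26.69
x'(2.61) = 13.22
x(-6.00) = -13.00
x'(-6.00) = -4.00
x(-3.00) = -16.00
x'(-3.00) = 2.00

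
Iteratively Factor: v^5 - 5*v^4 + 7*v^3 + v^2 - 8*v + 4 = (v - 1)*(v^4 - 4*v^3 + 3*v^2 + 4*v - 4) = (v - 1)*(v + 1)*(v^3 - 5*v^2 + 8*v - 4) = (v - 2)*(v - 1)*(v + 1)*(v^2 - 3*v + 2) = (v - 2)^2*(v - 1)*(v + 1)*(v - 1)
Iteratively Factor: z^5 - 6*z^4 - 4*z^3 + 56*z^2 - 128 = (z - 2)*(z^4 - 4*z^3 - 12*z^2 + 32*z + 64) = (z - 4)*(z - 2)*(z^3 - 12*z - 16) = (z - 4)^2*(z - 2)*(z^2 + 4*z + 4) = (z - 4)^2*(z - 2)*(z + 2)*(z + 2)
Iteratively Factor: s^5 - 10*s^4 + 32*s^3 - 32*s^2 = (s - 2)*(s^4 - 8*s^3 + 16*s^2) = s*(s - 2)*(s^3 - 8*s^2 + 16*s) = s^2*(s - 2)*(s^2 - 8*s + 16) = s^2*(s - 4)*(s - 2)*(s - 4)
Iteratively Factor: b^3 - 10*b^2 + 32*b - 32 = (b - 4)*(b^2 - 6*b + 8) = (b - 4)^2*(b - 2)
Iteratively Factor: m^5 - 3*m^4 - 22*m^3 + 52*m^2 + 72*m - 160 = (m - 2)*(m^4 - m^3 - 24*m^2 + 4*m + 80) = (m - 2)*(m + 4)*(m^3 - 5*m^2 - 4*m + 20) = (m - 2)*(m + 2)*(m + 4)*(m^2 - 7*m + 10) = (m - 5)*(m - 2)*(m + 2)*(m + 4)*(m - 2)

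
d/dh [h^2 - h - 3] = 2*h - 1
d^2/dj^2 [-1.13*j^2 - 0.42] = -2.26000000000000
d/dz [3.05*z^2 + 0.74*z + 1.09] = 6.1*z + 0.74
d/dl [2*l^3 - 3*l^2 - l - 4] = 6*l^2 - 6*l - 1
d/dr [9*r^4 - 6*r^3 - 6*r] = 36*r^3 - 18*r^2 - 6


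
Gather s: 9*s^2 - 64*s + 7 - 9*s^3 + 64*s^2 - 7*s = -9*s^3 + 73*s^2 - 71*s + 7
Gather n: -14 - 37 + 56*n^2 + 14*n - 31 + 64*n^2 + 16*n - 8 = 120*n^2 + 30*n - 90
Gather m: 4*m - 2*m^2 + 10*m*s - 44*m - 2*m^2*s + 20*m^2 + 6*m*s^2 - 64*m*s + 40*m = m^2*(18 - 2*s) + m*(6*s^2 - 54*s)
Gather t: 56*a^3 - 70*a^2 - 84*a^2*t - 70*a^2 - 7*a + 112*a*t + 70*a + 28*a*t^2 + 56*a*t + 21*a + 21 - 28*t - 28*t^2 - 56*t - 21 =56*a^3 - 140*a^2 + 84*a + t^2*(28*a - 28) + t*(-84*a^2 + 168*a - 84)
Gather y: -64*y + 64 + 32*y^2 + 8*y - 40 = 32*y^2 - 56*y + 24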